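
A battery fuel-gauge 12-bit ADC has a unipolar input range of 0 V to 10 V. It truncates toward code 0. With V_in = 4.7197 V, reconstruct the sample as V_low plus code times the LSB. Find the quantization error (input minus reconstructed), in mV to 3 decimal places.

One LSB is 10 V / 4096 = 2.441 mV.
Scaled input = 1933.1891 LSBs, so code = 1933.
Reconstructed: 4.7192383 V.
V_in − V_rec = 0.000461719 V = 0.462 mV.

0.462 mV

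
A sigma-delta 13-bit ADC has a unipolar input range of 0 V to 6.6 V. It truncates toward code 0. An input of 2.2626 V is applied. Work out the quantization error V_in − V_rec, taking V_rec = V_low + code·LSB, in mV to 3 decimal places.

Step size: 6.6 V ÷ 2^13 = 0.806 mV.
Scaled input = 2808.3665 LSBs, so code = 2808.
Reconstructed: 2.2623047 V.
Difference: 0.000295313 V → 0.295 mV.

0.295 mV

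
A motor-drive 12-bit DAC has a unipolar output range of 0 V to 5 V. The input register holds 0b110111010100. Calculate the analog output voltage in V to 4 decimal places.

LSB = 5 V / 2^12 = 1.221 mV.
Code 0b110111010100 = 3540 decimal.
V_out = 0 + 3540 × 0.0012207 V = 4.32129 V.

4.3213 V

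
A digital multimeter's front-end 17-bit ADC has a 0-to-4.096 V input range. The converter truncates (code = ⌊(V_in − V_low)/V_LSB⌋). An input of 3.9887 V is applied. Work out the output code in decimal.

Full-scale span = 4.096 V; LSB = 4.096/2^17 = 31.25 µV.
Input sits at 127638.400 steps above V_low.
Floor → code 127638.

code 127638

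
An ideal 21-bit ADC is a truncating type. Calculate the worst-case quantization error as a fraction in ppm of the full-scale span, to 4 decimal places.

0.4768 ppm

Truncating → worst-case error = 1 LSB = V_FS/2^21, so 1e+06/2097152 = 0.476837 ppm of full scale.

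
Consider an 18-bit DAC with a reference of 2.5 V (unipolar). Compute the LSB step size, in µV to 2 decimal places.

9.54 µV

Full-scale span = 2.5 V.
LSB = 2.5 / 2^18 = 2.5 / 262144 = 9.53674e-06 V = 9.54 µV.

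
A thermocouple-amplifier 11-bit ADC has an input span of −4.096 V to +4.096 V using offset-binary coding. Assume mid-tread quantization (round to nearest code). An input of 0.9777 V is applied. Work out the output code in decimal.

code 1268

LSB = 8.192 V / 2048 = 4.000 mV.
(0.9777 − (−4.096)) / 0.004 = 1268.425 LSBs.
Round → code 1268.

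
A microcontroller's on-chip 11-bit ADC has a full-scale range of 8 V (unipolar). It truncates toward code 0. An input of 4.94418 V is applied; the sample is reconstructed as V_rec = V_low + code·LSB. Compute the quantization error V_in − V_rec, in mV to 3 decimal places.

2.774 mV

One LSB is 8 V / 2048 = 3.906 mV.
(4.94418 − 0)/0.00390625 = 1265.7101; ⌊·⌋ gives code 1265.
Code 1265 maps back to 0 + 1265×0.00390625 V = 4.9414062 V.
Error = 4.94418 − 4.9414062 = 0.00277375 V = 2.774 mV.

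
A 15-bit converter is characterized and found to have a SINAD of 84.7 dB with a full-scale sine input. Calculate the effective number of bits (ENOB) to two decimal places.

13.78 bits

ENOB = (SINAD − 1.76) / 6.02 = (84.7 − 1.76)/6.02 = 13.777.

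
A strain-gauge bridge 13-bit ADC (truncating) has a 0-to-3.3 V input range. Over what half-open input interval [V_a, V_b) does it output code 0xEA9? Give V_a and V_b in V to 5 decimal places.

LSB = 3.3/2^13 = 402.83 µV.
Code 0xEA9 = 3753 decimal.
V_a = V_low + 3753·LSB = 1.51183 V; V_b = V_low + 3754·LSB = 1.51223 V.

[1.51183 V, 1.51223 V)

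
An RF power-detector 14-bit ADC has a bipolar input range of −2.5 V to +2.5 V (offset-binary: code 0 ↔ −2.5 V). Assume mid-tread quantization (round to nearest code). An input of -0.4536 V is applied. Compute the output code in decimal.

With 16384 levels over 5 V, one step is 305.18 µV.
(V_in − V_low)/LSB = (-0.4536 − (−2.5)) / 0.000305176 = 6705.644.
round(6705.644) = 6706.

code 6706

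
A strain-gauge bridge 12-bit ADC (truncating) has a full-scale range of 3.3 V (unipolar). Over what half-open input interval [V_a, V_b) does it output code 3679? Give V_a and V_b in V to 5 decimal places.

[2.96404 V, 2.96484 V)

LSB = 3.3/2^12 = 0.806 mV.
V_a = V_low + 3679·LSB = 2.96404 V; V_b = V_low + 3680·LSB = 2.96484 V.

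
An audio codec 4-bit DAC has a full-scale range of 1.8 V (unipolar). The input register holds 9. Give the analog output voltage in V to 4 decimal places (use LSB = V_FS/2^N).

LSB = 1.8 V / 2^4 = 112.500 mV.
V_out = 0 + 9 × 0.1125 V = 1.0125 V.

1.0125 V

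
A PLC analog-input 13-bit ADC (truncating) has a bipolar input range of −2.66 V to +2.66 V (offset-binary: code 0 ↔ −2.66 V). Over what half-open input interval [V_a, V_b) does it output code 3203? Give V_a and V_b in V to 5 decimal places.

[-0.57993 V, -0.57928 V)

LSB = 5.32/2^13 = 0.649 mV.
V_a = V_low + 3203·LSB = -0.579927 V; V_b = V_low + 3204·LSB = -0.579277 V.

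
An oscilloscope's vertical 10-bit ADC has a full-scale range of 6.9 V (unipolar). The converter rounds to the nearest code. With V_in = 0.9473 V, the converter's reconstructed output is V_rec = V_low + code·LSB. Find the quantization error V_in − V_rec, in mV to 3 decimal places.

LSB = 6.9/2^10 = 6.738 mV.
(V_in − V_low)/LSB = (0.9473 − 0)/0.00673828 = 140.5848 → code 141 (round).
V_rec = 0 + 141·0.00673828 = 0.95009766 V.
Error = 0.9473 − 0.95009766 = -0.00279766 V = -2.798 mV.

-2.798 mV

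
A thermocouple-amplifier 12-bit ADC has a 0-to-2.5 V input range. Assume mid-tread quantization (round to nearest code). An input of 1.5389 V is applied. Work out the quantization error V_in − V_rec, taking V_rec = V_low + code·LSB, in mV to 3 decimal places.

One LSB is 2.5 V / 4096 = 0.610 mV.
(1.5389 − 0)/0.000610352 = 2521.3338; round gives code 2521.
Reconstructed: 1.5386963 V.
V_in − V_rec = 0.000203711 V = 0.204 mV.

0.204 mV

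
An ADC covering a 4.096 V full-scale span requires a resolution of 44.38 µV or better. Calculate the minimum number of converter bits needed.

Number of steps required ≥ 4.096 V / 44.38 µV = 92293.83.
Need 2^N ≥ 92293.83; 2^16 = 65536, 2^17 = 131072.
Minimum N = 17.

17 bits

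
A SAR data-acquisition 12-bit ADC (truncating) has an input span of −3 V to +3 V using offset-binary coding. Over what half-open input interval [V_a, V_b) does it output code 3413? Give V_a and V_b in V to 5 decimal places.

[1.99951 V, 2.00098 V)

LSB = 6/2^12 = 1.465 mV.
V_a = V_low + 3413·LSB = 1.99951 V; V_b = V_low + 3414·LSB = 2.00098 V.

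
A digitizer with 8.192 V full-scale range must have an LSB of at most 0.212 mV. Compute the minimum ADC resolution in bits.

16 bits

Number of steps required ≥ 8.192 V / 0.212 mV = 38641.51.
Need 2^N ≥ 38641.51; 2^15 = 32768, 2^16 = 65536.
Minimum N = 16.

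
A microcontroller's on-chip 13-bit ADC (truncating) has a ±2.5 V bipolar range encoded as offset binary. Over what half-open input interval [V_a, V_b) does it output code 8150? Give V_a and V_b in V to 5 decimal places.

[2.47437 V, 2.47498 V)

LSB = 5/2^13 = 0.610 mV.
V_a = V_low + 8150·LSB = 2.47437 V; V_b = V_low + 8151·LSB = 2.47498 V.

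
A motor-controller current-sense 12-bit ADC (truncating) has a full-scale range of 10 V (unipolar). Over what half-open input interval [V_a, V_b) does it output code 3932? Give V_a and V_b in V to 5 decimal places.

[9.59961 V, 9.60205 V)

LSB = 10/2^12 = 2.441 mV.
V_a = V_low + 3932·LSB = 9.59961 V; V_b = V_low + 3933·LSB = 9.60205 V.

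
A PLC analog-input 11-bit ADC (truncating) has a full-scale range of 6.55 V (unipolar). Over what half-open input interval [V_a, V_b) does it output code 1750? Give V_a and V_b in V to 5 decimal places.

[5.59692 V, 5.60012 V)

LSB = 6.55/2^11 = 3.198 mV.
V_a = V_low + 1750·LSB = 5.59692 V; V_b = V_low + 1751·LSB = 5.60012 V.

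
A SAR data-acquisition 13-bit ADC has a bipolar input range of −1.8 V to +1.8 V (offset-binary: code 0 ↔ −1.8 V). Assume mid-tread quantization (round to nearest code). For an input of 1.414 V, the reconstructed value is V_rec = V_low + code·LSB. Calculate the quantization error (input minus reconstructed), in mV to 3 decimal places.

Step size: 3.6 V ÷ 2^13 = 439.45 µV.
Scaled input = 7313.6356 LSBs, so code = 7314.
V_rec = (−1.8) + 7314·0.000439453 = 1.4141602 V.
Error = 1.414 − 1.4141602 = -0.000160156 V = -0.160 mV.

-0.160 mV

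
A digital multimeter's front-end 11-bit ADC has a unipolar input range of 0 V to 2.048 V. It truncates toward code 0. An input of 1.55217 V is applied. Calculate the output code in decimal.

With 2048 levels over 2.048 V, one step is 1.000 mV.
(V_in − V_low)/LSB = (1.55217 − 0) / 0.001 = 1552.170.
Floor → code 1552.

code 1552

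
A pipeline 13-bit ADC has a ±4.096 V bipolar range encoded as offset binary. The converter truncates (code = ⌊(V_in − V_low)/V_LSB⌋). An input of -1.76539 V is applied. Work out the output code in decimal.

code 2330

With 8192 levels over 8.192 V, one step is 1.000 mV.
Input sits at 2330.610 steps above V_low.
Floor → code 2330.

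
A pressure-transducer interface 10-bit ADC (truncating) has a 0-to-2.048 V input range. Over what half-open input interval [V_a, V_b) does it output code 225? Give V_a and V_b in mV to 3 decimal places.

LSB = 2.048/2^10 = 2.000 mV.
V_a = V_low + 225·LSB = 0.45 V; V_b = V_low + 226·LSB = 0.452 V.

[450.000 mV, 452.000 mV)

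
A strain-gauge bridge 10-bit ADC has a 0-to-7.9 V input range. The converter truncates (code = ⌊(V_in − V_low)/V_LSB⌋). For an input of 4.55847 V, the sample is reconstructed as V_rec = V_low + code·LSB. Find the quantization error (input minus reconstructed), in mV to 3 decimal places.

One LSB is 7.9 V / 1024 = 7.715 mV.
(V_in − V_low)/LSB = (4.55847 − 0)/0.00771484 = 590.8700 → code 590 (floor).
V_rec = 0 + 590·0.00771484 = 4.5517578 V.
Difference: 0.00671219 V → 6.712 mV.

6.712 mV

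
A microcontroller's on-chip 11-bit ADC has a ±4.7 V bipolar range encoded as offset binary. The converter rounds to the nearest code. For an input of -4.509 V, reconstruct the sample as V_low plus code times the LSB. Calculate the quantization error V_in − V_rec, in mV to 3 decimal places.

LSB = 9.4/2^11 = 4.590 mV.
(V_in − V_low)/LSB = (-4.509 − (−4.7))/0.00458984 = 41.6136 → code 42 (round).
Code 42 maps back to (−4.7) + 42×0.00458984 V = -4.5072266 V.
Error = -4.509 − (−4.5072266) = -0.00177344 V = -1.773 mV.

-1.773 mV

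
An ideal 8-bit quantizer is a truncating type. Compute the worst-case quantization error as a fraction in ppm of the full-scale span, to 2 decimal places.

3906.25 ppm

Truncating → worst-case error = 1 LSB = V_FS/2^8, so 1e+06/256 = 3906.25 ppm of full scale.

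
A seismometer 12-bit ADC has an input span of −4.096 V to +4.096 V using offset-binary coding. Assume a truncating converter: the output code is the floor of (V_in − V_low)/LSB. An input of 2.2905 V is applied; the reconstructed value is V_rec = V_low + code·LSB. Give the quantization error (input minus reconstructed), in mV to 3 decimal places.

Step size: 8.192 V ÷ 2^12 = 2.000 mV.
(2.2905 − (−4.096))/0.002 = 3193.2500; ⌊·⌋ gives code 3193.
V_rec = (−4.096) + 3193·0.002 = 2.29 V.
Error = 2.2905 − 2.29 = 0.0005 V = 0.500 mV.

0.500 mV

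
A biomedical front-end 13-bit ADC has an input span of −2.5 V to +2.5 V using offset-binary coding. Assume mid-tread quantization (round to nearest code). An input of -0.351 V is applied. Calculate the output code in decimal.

code 3521

LSB = 5 V / 8192 = 0.610 mV.
(-0.351 − (−2.5)) / 0.000610352 = 3520.922 LSBs.
round(3520.922) = 3521.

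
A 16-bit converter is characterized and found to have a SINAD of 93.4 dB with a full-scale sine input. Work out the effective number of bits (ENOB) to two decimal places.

15.22 bits

ENOB = (SINAD − 1.76) / 6.02 = (93.4 − 1.76)/6.02 = 15.223.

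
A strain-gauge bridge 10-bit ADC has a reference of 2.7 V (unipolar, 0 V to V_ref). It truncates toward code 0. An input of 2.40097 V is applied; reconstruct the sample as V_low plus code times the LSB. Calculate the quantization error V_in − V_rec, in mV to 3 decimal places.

1.556 mV

LSB = 2.7/2^10 = 2.637 mV.
Scaled input = 910.5901 LSBs, so code = 910.
V_rec = 0 + 910·0.00263672 = 2.3994141 V.
V_in − V_rec = 0.00155594 V = 1.556 mV.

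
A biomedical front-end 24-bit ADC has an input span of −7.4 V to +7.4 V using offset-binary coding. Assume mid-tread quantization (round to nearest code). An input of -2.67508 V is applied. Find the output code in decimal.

code 5356149

LSB = 14.8 V / 16777216 = 0.88 µV.
(-2.67508 − (−7.4)) / 8.82149e-07 = 5356148.880 LSBs.
So the output code is 5356149.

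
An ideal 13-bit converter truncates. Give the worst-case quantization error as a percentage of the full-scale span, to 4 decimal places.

0.0122 %

Truncating → worst-case error = 1 LSB = V_FS/2^13, so 100/8192 = 0.012207 % of full scale.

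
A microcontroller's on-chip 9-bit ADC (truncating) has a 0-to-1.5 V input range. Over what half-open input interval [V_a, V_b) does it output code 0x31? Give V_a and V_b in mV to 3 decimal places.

LSB = 1.5/2^9 = 2.930 mV.
Code 0x31 = 49 decimal.
V_a = V_low + 49·LSB = 0.143555 V; V_b = V_low + 50·LSB = 0.146484 V.

[143.555 mV, 146.484 mV)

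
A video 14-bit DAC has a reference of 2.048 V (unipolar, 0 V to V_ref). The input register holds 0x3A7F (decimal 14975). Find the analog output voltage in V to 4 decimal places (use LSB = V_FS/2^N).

1.8719 V

LSB = 2.048 V / 2^14 = 125.00 µV.
Code 0x3A7F = 14975 decimal.
V_out = 0 + 14975 × 0.000125 V = 1.87187 V.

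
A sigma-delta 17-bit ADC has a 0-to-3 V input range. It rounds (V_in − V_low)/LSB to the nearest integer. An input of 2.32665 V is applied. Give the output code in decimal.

Full-scale span = 3 V; LSB = 3/2^17 = 22.89 µV.
Input sits at 101652.890 steps above V_low.
So the output code is 101653.

code 101653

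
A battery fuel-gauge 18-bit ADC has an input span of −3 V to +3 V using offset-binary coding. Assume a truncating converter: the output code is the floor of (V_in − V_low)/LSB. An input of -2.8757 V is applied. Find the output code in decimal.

code 5430

LSB = 6 V / 262144 = 22.89 µV.
Input sits at 5430.750 steps above V_low.
Floor → code 5430.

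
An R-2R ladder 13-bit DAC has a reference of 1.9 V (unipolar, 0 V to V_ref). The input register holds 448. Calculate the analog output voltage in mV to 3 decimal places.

LSB = 1.9 V / 2^13 = 231.93 µV.
V_out = 0 + 448 × 0.000231934 V = 0.103906 V.
= 103.906 mV.

103.906 mV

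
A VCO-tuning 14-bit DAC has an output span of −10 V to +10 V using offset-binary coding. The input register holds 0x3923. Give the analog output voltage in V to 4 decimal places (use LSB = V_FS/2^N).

LSB = 20 V / 2^14 = 1.221 mV.
Code 0x3923 = 14627 decimal.
V_out = (−10) + 14627 × 0.0012207 V = 7.85522 V.

7.8552 V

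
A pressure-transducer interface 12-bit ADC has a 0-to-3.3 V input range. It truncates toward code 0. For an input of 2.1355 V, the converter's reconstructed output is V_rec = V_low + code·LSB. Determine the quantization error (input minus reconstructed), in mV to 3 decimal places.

0.490 mV

Step size: 3.3 V ÷ 2^12 = 0.806 mV.
(V_in − V_low)/LSB = (2.1355 − 0)/0.000805664 = 2650.6085 → code 2650 (floor).
Reconstructed: 2.1350098 V.
Error = 2.1355 − 2.1350098 = 0.000490234 V = 0.490 mV.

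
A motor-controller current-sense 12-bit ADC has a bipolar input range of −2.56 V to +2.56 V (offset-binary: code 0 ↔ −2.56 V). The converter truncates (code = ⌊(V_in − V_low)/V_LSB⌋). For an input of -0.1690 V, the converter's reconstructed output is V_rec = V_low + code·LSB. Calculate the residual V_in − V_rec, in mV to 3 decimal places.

One LSB is 5.12 V / 4096 = 1.250 mV.
(-0.1690 − (−2.56))/0.00125 = 1912.8000; ⌊·⌋ gives code 1912.
Reconstructed: -0.17 V.
Error = -0.1690 − (−0.17) = 0.001 V = 1.000 mV.

1.000 mV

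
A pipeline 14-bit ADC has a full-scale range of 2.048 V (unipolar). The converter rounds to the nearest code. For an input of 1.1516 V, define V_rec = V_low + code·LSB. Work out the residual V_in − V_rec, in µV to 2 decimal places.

-25.00 µV

LSB = 2.048/2^14 = 125.00 µV.
(V_in − V_low)/LSB = (1.1516 − 0)/0.000125 = 9212.8000 → code 9213 (round).
V_rec = 0 + 9213·0.000125 = 1.151625 V.
Difference: -2.5e-05 V → -25.00 µV.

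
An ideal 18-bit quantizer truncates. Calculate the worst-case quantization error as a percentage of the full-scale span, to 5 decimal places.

Truncating → worst-case error = 1 LSB = V_FS/2^18, so 100/262144 = 0.00038147 % of full scale.

0.00038 %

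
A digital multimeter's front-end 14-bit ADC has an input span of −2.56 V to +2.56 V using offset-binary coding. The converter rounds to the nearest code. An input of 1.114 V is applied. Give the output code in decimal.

With 16384 levels over 5.12 V, one step is 312.50 µV.
(1.114 − (−2.56)) / 0.0003125 = 11756.800 LSBs.
Round → code 11757.

code 11757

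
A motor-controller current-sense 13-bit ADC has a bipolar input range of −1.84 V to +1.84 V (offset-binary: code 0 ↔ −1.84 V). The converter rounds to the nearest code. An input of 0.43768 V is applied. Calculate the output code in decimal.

code 5070

LSB = 3.68 V / 8192 = 449.22 µV.
(0.43768 − (−1.84)) / 0.000449219 = 5070.314 LSBs.
round(5070.314) = 5070.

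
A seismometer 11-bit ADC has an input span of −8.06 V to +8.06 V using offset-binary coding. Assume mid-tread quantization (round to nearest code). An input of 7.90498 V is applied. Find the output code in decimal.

code 2028

With 2048 levels over 16.12 V, one step is 7.871 mV.
Input sits at 2028.305 steps above V_low.
So the output code is 2028.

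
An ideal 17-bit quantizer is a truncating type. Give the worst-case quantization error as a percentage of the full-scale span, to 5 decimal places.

0.00076 %

Truncating → worst-case error = 1 LSB = V_FS/2^17, so 100/131072 = 0.000762939 % of full scale.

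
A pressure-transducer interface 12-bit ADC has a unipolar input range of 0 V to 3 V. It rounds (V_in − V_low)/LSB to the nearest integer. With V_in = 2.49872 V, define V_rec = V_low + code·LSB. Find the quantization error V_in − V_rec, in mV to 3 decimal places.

LSB = 3/2^12 = 0.732 mV.
(2.49872 − 0)/0.000732422 = 3411.5857; round gives code 3412.
Reconstructed: 2.4990234 V.
Error = 2.49872 − 2.4990234 = -0.000303437 V = -0.303 mV.

-0.303 mV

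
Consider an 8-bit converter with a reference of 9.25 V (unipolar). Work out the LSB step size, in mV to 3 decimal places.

Full-scale span = 9.25 V.
LSB = 9.25 / 2^8 = 9.25 / 256 = 0.0361328 V = 36.133 mV.

36.133 mV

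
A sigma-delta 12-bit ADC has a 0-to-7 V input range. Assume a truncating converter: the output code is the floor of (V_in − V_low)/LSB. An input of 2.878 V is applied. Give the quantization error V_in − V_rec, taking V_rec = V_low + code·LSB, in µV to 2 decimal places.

70.31 µV

Step size: 7 V ÷ 2^12 = 1.709 mV.
(2.878 − 0)/0.00170898 = 1684.0411; ⌊·⌋ gives code 1684.
Reconstructed: 2.8779297 V.
V_in − V_rec = 7.03125e-05 V = 70.31 µV.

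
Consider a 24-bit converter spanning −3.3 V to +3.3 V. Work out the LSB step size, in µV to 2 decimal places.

0.39 µV

Full-scale span = 6.6 V.
LSB = 6.6 / 2^24 = 6.6 / 16777216 = 3.93391e-07 V = 0.39 µV.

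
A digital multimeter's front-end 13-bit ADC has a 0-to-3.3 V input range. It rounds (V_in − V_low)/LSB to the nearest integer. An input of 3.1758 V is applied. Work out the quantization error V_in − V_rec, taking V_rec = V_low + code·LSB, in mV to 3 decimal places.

-0.128 mV

Step size: 3.3 V ÷ 2^13 = 402.83 µV.
(V_in − V_low)/LSB = (3.1758 − 0)/0.000402832 = 7883.6829 → code 7884 (round).
Reconstructed: 3.1759277 V.
Difference: -0.000127734 V → -0.128 mV.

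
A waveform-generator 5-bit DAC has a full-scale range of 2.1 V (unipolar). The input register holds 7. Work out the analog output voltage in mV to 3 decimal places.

459.375 mV

LSB = 2.1 V / 2^5 = 65.625 mV.
V_out = 0 + 7 × 0.065625 V = 0.459375 V.
= 459.375 mV.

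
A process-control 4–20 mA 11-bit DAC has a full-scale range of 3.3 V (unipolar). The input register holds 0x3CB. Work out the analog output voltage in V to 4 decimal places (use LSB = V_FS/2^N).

LSB = 3.3 V / 2^11 = 1.611 mV.
Code 0x3CB = 971 decimal.
V_out = 0 + 971 × 0.00161133 V = 1.5646 V.

1.5646 V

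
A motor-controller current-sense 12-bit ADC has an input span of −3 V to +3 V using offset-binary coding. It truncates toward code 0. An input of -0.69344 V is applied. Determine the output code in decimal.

code 1574

With 4096 levels over 6 V, one step is 1.465 mV.
(V_in − V_low)/LSB = (-0.69344 − (−3)) / 0.00146484 = 1574.612.
Floor → code 1574.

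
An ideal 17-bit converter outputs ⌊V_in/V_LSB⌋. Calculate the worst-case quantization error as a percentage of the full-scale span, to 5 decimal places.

Truncating → worst-case error = 1 LSB = V_FS/2^17, so 100/131072 = 0.000762939 % of full scale.

0.00076 %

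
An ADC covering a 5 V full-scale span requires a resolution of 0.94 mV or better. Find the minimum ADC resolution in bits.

13 bits

Number of steps required ≥ 5 V / 0.94 mV = 5319.15.
Need 2^N ≥ 5319.15; 2^12 = 4096, 2^13 = 8192.
Minimum N = 13.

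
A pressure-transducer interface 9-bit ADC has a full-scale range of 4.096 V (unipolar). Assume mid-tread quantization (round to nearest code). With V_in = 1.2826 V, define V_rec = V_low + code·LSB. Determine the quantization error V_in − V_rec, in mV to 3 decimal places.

2.600 mV

LSB = 4.096/2^9 = 8.000 mV.
(1.2826 − 0)/0.008 = 160.3250; round gives code 160.
V_rec = 0 + 160·0.008 = 1.28 V.
V_in − V_rec = 0.0026 V = 2.600 mV.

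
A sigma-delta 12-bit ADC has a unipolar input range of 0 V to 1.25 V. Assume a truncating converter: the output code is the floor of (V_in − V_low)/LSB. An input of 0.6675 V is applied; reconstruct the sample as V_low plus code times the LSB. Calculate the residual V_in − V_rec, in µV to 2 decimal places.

LSB = 1.25/2^12 = 305.18 µV.
Scaled input = 2187.2640 LSBs, so code = 2187.
Reconstructed: 0.66741943 V.
Difference: 8.05664e-05 V → 80.57 µV.

80.57 µV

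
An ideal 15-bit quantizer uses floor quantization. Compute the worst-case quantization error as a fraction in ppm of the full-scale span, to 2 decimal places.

Truncating → worst-case error = 1 LSB = V_FS/2^15, so 1e+06/32768 = 30.5176 ppm of full scale.

30.52 ppm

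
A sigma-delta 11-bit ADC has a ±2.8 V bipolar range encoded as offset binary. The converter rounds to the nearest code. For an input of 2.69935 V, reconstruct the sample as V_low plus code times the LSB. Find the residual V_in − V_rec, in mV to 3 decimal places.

Step size: 5.6 V ÷ 2^11 = 2.734 mV.
Scaled input = 2011.1909 LSBs, so code = 2011.
Reconstructed: 2.6988281 V.
Error = 2.69935 − 2.6988281 = 0.000521875 V = 0.522 mV.

0.522 mV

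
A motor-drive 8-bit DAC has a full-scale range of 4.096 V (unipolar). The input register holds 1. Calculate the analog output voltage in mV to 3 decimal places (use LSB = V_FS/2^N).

LSB = 4.096 V / 2^8 = 16.000 mV.
V_out = 0 + 1 × 0.016 V = 0.016 V.
= 16.000 mV.

16.000 mV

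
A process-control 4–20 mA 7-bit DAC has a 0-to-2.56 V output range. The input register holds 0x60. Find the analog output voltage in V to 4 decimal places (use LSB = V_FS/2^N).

1.9200 V

LSB = 2.56 V / 2^7 = 20.000 mV.
Code 0x60 = 96 decimal.
V_out = 0 + 96 × 0.02 V = 1.92 V.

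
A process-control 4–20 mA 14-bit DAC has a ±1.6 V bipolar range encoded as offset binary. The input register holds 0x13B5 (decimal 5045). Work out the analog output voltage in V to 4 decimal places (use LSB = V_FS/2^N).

LSB = 3.2 V / 2^14 = 195.31 µV.
Code 0x13B5 = 5045 decimal.
V_out = (−1.6) + 5045 × 0.000195313 V = -0.614648 V.

-0.6146 V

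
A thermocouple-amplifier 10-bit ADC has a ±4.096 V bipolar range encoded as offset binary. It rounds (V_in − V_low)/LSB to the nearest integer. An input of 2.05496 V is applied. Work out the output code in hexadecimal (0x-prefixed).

code 0x301 (decimal 769)

Full-scale span = 8.192 V; LSB = 8.192/2^10 = 8.000 mV.
(V_in − V_low)/LSB = (2.05496 − (−4.096)) / 0.008 = 768.870.
So the output code is 769.
In hexadecimal (0x-prefixed): 0x301.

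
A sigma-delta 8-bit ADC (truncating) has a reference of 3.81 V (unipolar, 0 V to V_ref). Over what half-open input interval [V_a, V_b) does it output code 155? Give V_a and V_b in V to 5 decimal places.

[2.30684 V, 2.32172 V)

LSB = 3.81/2^8 = 14.883 mV.
V_a = V_low + 155·LSB = 2.30684 V; V_b = V_low + 156·LSB = 2.32172 V.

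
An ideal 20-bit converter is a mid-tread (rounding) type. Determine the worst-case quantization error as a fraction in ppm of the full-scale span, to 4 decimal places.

Rounding → worst-case error = ½ LSB = V_FS/2^21, so 1e+06/2097152 = 0.476837 ppm of full scale.

0.4768 ppm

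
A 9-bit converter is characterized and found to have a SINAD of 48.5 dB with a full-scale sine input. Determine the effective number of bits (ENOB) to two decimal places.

7.76 bits

ENOB = (SINAD − 1.76) / 6.02 = (48.5 − 1.76)/6.02 = 7.764.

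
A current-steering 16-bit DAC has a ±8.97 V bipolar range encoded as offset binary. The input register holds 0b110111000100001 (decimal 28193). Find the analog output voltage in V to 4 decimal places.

-1.2524 V

LSB = 17.94 V / 2^16 = 273.74 µV.
Code 0b110111000100001 = 28193 decimal.
V_out = (−8.97) + 28193 × 0.000273743 V = -1.25237 V.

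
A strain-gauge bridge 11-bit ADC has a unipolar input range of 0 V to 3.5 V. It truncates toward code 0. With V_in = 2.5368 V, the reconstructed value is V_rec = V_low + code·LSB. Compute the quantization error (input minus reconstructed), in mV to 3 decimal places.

One LSB is 3.5 V / 2048 = 1.709 mV.
Scaled input = 1484.3904 LSBs, so code = 1484.
Code 1484 maps back to 0 + 1484×0.00170898 V = 2.5361328 V.
Error = 2.5368 − 2.5361328 = 0.000667188 V = 0.667 mV.

0.667 mV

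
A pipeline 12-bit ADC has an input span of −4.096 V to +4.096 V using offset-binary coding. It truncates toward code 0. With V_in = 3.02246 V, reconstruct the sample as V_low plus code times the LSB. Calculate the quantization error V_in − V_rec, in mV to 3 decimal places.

0.460 mV

One LSB is 8.192 V / 4096 = 2.000 mV.
(V_in − V_low)/LSB = (3.02246 − (−4.096))/0.002 = 3559.2300 → code 3559 (floor).
V_rec = (−4.096) + 3559·0.002 = 3.022 V.
Difference: 0.00046 V → 0.460 mV.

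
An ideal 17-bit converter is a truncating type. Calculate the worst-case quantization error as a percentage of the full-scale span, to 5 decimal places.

0.00076 %

Truncating → worst-case error = 1 LSB = V_FS/2^17, so 100/131072 = 0.000762939 % of full scale.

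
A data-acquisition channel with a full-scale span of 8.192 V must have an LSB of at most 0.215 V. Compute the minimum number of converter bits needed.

Number of steps required ≥ 8.192 V / 0.215 V = 38.10.
Need 2^N ≥ 38.10; 2^5 = 32, 2^6 = 64.
Minimum N = 6.

6 bits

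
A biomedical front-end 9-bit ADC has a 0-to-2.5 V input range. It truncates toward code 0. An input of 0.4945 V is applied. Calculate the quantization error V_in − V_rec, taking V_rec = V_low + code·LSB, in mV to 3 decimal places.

1.336 mV

LSB = 2.5/2^9 = 4.883 mV.
(V_in − V_low)/LSB = (0.4945 − 0)/0.00488281 = 101.2736 → code 101 (floor).
Reconstructed: 0.49316406 V.
Difference: 0.00133594 V → 1.336 mV.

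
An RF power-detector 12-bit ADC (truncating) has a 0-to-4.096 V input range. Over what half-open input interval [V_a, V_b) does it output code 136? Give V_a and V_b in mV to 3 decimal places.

[136.000 mV, 137.000 mV)

LSB = 4.096/2^12 = 1.000 mV.
V_a = V_low + 136·LSB = 0.136 V; V_b = V_low + 137·LSB = 0.137 V.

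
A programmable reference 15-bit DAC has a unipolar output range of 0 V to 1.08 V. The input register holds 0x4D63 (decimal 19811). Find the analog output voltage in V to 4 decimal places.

LSB = 1.08 V / 2^15 = 32.96 µV.
Code 0x4D63 = 19811 decimal.
V_out = 0 + 19811 × 3.2959e-05 V = 0.65295 V.

0.6530 V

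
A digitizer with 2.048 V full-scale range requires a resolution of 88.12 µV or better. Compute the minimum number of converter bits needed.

15 bits

Number of steps required ≥ 2.048 V / 88.12 µV = 23241.03.
Need 2^N ≥ 23241.03; 2^14 = 16384, 2^15 = 32768.
Minimum N = 15.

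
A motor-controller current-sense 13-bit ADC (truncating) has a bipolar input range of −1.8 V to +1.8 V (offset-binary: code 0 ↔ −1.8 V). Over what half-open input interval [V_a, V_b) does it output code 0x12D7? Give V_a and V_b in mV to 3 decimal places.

[319.482 mV, 319.922 mV)

LSB = 3.6/2^13 = 439.45 µV.
Code 0x12D7 = 4823 decimal.
V_a = V_low + 4823·LSB = 0.319482 V; V_b = V_low + 4824·LSB = 0.319922 V.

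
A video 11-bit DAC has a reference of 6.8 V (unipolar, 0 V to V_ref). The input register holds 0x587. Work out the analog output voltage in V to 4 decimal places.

LSB = 6.8 V / 2^11 = 3.320 mV.
Code 0x587 = 1415 decimal.
V_out = 0 + 1415 × 0.00332031 V = 4.69824 V.

4.6982 V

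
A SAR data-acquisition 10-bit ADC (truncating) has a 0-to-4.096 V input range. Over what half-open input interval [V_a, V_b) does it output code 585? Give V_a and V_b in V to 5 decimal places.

LSB = 4.096/2^10 = 4.000 mV.
V_a = V_low + 585·LSB = 2.34 V; V_b = V_low + 586·LSB = 2.344 V.

[2.34000 V, 2.34400 V)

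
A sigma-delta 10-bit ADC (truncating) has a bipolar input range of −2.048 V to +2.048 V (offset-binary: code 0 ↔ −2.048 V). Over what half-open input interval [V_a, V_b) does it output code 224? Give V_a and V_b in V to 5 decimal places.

[-1.15200 V, -1.14800 V)

LSB = 4.096/2^10 = 4.000 mV.
V_a = V_low + 224·LSB = -1.152 V; V_b = V_low + 225·LSB = -1.148 V.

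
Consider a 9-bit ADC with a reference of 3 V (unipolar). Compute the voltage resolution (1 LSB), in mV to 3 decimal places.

5.859 mV

Full-scale span = 3 V.
LSB = 3 / 2^9 = 3 / 512 = 0.00585938 V = 5.859 mV.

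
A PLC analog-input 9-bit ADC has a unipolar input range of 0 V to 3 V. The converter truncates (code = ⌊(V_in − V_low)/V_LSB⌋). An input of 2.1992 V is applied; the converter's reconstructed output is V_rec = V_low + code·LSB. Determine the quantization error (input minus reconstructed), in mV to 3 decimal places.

Step size: 3 V ÷ 2^9 = 5.859 mV.
Scaled input = 375.3301 LSBs, so code = 375.
V_rec = 0 + 375·0.00585938 = 2.1972656 V.
Difference: 0.00193437 V → 1.934 mV.

1.934 mV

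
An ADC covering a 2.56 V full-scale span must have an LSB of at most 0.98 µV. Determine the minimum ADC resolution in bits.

22 bits

Number of steps required ≥ 2.56 V / 0.98 µV = 2612244.90.
Need 2^N ≥ 2612244.90; 2^21 = 2097152, 2^22 = 4194304.
Minimum N = 22.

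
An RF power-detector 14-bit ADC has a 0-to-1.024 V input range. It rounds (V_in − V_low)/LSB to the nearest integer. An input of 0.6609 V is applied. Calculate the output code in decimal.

code 10574

LSB = 1.024 V / 16384 = 62.50 µV.
Input sits at 10574.400 steps above V_low.
round(10574.400) = 10574.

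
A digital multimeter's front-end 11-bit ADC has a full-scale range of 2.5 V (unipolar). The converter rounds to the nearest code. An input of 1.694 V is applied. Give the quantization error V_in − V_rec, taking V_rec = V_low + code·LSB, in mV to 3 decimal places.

-0.336 mV

LSB = 2.5/2^11 = 1.221 mV.
(V_in − V_low)/LSB = (1.694 − 0)/0.0012207 = 1387.7248 → code 1388 (round).
Reconstructed: 1.6943359 V.
V_in − V_rec = -0.000335937 V = -0.336 mV.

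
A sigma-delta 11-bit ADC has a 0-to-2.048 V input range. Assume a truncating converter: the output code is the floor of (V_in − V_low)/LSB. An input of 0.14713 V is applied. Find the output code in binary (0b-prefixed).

code 0b10010011 (decimal 147)

With 2048 levels over 2.048 V, one step is 1.000 mV.
(0.14713 − 0) / 0.001 = 147.130 LSBs.
So the output code is 147.
In binary (0b-prefixed): 0b10010011.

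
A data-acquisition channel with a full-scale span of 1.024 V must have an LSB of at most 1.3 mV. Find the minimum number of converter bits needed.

10 bits

Number of steps required ≥ 1.024 V / 1.3 mV = 787.69.
Need 2^N ≥ 787.69; 2^9 = 512, 2^10 = 1024.
Minimum N = 10.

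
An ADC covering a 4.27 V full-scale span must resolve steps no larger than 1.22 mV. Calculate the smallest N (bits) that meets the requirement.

12 bits

Number of steps required ≥ 4.27 V / 1.22 mV = 3500.00.
Need 2^N ≥ 3500.00; 2^11 = 2048, 2^12 = 4096.
Minimum N = 12.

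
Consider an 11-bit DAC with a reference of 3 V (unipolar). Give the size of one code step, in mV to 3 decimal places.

Full-scale span = 3 V.
LSB = 3 / 2^11 = 3 / 2048 = 0.00146484 V = 1.465 mV.

1.465 mV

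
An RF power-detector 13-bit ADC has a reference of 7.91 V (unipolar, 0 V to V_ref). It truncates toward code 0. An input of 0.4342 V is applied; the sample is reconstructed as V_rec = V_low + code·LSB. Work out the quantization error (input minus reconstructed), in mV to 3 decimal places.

One LSB is 7.91 V / 8192 = 0.966 mV.
(0.4342 − 0)/0.000965576 = 449.6797; ⌊·⌋ gives code 449.
V_rec = 0 + 449·0.000965576 = 0.4335437 V.
Difference: 0.000656299 V → 0.656 mV.

0.656 mV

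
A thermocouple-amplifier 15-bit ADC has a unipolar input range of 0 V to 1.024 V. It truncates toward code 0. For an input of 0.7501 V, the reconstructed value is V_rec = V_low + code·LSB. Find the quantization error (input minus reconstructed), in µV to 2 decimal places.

6.25 µV

One LSB is 1.024 V / 32768 = 31.25 µV.
(0.7501 − 0)/3.125e-05 = 24003.2000; ⌊·⌋ gives code 24003.
V_rec = 0 + 24003·3.125e-05 = 0.75009375 V.
Difference: 6.25e-06 V → 6.25 µV.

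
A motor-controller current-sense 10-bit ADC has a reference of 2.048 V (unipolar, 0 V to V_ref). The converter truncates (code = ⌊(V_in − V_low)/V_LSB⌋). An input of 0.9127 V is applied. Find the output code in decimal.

code 456

Full-scale span = 2.048 V; LSB = 2.048/2^10 = 2.000 mV.
(V_in − V_low)/LSB = (0.9127 − 0) / 0.002 = 456.350.
So the output code is 456.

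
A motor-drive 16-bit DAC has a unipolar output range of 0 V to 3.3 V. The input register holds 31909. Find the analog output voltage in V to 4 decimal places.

1.6067 V

LSB = 3.3 V / 2^16 = 50.35 µV.
V_out = 0 + 31909 × 5.0354e-05 V = 1.60675 V.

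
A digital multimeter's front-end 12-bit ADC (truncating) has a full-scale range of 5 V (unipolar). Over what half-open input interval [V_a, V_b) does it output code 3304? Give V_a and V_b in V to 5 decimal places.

[4.03320 V, 4.03442 V)

LSB = 5/2^12 = 1.221 mV.
V_a = V_low + 3304·LSB = 4.0332 V; V_b = V_low + 3305·LSB = 4.03442 V.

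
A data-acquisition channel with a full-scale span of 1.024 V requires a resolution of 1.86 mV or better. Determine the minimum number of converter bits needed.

10 bits

Number of steps required ≥ 1.024 V / 1.86 mV = 550.54.
Need 2^N ≥ 550.54; 2^9 = 512, 2^10 = 1024.
Minimum N = 10.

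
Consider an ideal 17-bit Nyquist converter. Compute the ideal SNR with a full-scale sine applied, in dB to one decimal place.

104.1 dB

SNR ≈ 6.02·N + 1.76 dB = 6.02·17 + 1.76 = 104.10 dB.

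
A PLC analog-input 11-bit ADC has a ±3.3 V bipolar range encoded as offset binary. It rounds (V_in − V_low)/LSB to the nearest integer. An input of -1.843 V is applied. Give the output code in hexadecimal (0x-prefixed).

code 0x1C4 (decimal 452)

With 2048 levels over 6.6 V, one step is 3.223 mV.
Input sits at 452.112 steps above V_low.
Round → code 452.
In hexadecimal (0x-prefixed): 0x1C4.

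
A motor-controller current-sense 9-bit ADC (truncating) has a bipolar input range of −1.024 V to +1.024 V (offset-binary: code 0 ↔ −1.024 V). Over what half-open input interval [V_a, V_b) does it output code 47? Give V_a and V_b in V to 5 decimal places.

[-0.83600 V, -0.83200 V)

LSB = 2.048/2^9 = 4.000 mV.
V_a = V_low + 47·LSB = -0.836 V; V_b = V_low + 48·LSB = -0.832 V.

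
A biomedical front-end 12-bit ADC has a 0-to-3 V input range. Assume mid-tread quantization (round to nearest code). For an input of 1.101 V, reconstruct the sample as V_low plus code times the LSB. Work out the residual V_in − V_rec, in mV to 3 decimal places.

0.170 mV

LSB = 3/2^12 = 0.732 mV.
(1.101 − 0)/0.000732422 = 1503.2320; round gives code 1503.
Reconstructed: 1.1008301 V.
V_in − V_rec = 0.000169922 V = 0.170 mV.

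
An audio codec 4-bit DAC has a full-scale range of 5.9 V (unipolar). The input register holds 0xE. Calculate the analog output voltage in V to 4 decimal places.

5.1625 V

LSB = 5.9 V / 2^4 = 368.750 mV.
Code 0xE = 14 decimal.
V_out = 0 + 14 × 0.36875 V = 5.1625 V.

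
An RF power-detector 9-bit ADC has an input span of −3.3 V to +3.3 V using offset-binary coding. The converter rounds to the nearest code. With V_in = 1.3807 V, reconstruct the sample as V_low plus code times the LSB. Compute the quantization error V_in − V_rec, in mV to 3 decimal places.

1.403 mV

LSB = 6.6/2^9 = 12.891 mV.
(1.3807 − (−3.3))/0.0128906 = 363.1088; round gives code 363.
Code 363 maps back to (−3.3) + 363×0.0128906 V = 1.3792969 V.
Difference: 0.00140313 V → 1.403 mV.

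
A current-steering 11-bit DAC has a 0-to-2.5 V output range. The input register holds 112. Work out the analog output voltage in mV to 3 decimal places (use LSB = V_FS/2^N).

136.719 mV

LSB = 2.5 V / 2^11 = 1.221 mV.
V_out = 0 + 112 × 0.0012207 V = 0.136719 V.
= 136.719 mV.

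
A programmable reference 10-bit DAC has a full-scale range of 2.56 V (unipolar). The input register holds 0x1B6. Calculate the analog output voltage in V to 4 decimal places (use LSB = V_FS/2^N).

1.0950 V

LSB = 2.56 V / 2^10 = 2.500 mV.
Code 0x1B6 = 438 decimal.
V_out = 0 + 438 × 0.0025 V = 1.095 V.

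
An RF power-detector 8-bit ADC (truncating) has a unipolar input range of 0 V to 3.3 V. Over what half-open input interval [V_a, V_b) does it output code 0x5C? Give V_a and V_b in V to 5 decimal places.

LSB = 3.3/2^8 = 12.891 mV.
Code 0x5C = 92 decimal.
V_a = V_low + 92·LSB = 1.18594 V; V_b = V_low + 93·LSB = 1.19883 V.

[1.18594 V, 1.19883 V)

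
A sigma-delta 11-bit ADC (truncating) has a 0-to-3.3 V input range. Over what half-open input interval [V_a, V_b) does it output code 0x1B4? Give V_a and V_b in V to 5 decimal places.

LSB = 3.3/2^11 = 1.611 mV.
Code 0x1B4 = 436 decimal.
V_a = V_low + 436·LSB = 0.702539 V; V_b = V_low + 437·LSB = 0.70415 V.

[0.70254 V, 0.70415 V)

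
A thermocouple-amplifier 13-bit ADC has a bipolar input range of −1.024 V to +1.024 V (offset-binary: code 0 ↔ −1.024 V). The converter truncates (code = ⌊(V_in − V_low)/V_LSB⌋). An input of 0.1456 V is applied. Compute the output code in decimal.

code 4678

LSB = 2.048 V / 8192 = 250.00 µV.
(0.1456 − (−1.024)) / 0.00025 = 4678.400 LSBs.
Floor → code 4678.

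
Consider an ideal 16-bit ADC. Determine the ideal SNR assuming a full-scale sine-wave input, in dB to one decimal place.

SNR ≈ 6.02·N + 1.76 dB = 6.02·16 + 1.76 = 98.08 dB.

98.1 dB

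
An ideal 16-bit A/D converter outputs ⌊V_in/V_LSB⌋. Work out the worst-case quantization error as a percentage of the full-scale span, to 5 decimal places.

0.00153 %

Truncating → worst-case error = 1 LSB = V_FS/2^16, so 100/65536 = 0.00152588 % of full scale.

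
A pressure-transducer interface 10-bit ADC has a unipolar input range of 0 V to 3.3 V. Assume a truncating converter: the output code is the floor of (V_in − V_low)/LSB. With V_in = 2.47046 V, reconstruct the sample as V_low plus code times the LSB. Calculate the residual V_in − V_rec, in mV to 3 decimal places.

Step size: 3.3 V ÷ 2^10 = 3.223 mV.
(V_in − V_low)/LSB = (2.47046 − 0)/0.00322266 = 766.5912 → code 766 (floor).
V_rec = 0 + 766·0.00322266 = 2.4685547 V.
Difference: 0.00190531 V → 1.905 mV.

1.905 mV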